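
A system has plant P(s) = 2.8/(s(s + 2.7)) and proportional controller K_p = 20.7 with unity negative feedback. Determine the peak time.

The closed-loop denominator s² + 2.7s + 57.96 gives ω_n = √57.96 = 7.613 and ζ = 2.7/(2ω_n) = 0.1773.
Damped frequency ω_d = ω_n√(1−ζ²) = 7.492 rad/s, so peak time T_p = π/ω_d = 0.419 s.

T_p = 0.419 s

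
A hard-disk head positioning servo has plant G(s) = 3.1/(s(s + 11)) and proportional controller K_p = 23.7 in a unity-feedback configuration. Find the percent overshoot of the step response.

The closed-loop denominator s² + 11s + 73.47 gives ω_n = √73.47 = 8.571 and ζ = 11/(2ω_n) = 0.6417.
%OS = 100·exp(−πζ/√(1−ζ²)) = 100·exp(−π·0.6417/√0.5883) = 7.22%.

7.22%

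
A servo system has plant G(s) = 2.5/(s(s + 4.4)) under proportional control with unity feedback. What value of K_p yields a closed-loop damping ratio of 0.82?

K_p = 2.88

Closed-loop characteristic equation: s² + 4.4s + K_p·2.5 = 0.
So ω_n = √(2.5K_p) and 2ζω_n = 4.4, giving ζ = 4.4/(2√(2.5K_p)).
Setting ζ = 0.82: √(2.5K_p) = 4.4/(2·0.82) = 2.683, so K_p = 7.198/2.5 = 2.88.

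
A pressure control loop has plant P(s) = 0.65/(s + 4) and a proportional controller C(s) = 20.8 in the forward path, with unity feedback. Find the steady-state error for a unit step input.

0.228

The loop is type 0. Static position error constant K_pos = C(0)·P(0) = 20.8·0.1625 = 3.38.
Steady-state error to a unit step: e_ss = 1/(1+K_pos) = 1/4.38 = 0.228.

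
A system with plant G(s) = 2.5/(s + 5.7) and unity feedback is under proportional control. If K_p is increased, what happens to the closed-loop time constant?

Closed-loop pole is at s = −(5.7+K_p·2.5); larger K_p moves it further left, so τ = 1/(5.7+K_p·2.5) decreases.

decrease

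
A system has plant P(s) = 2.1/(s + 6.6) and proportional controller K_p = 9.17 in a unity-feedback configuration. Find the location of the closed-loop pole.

s = -25.86

Closed-loop transfer function: T(s) = K_p·P(s)/(1 + K_p·P(s)) = 19.26/(s + 6.6 + 19.26) = 19.26/(s + 25.86).
The closed-loop pole is at s = −25.86.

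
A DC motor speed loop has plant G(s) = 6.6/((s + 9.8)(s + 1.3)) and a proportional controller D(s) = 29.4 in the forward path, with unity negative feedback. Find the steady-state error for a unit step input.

0.0616

The loop is type 0. Static position error constant K_pos = D(0)·G(0) = 29.4·0.5181 = 15.23.
Steady-state error to a unit step: e_ss = 1/(1+K_pos) = 1/16.23 = 0.0616.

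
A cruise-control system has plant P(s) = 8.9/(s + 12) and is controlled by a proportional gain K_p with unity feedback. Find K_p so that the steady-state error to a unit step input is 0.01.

K_p = 133

For a type-0 loop with proportional control, e_ss = 1/(1 + K_p·P(0)).
P(0) = 0.7417. Require 1/(1 + K_p·0.7417) = 0.01, so 1 + 0.7417·K_p = 100.
K_p = (100 − 1)/0.7417 = 133.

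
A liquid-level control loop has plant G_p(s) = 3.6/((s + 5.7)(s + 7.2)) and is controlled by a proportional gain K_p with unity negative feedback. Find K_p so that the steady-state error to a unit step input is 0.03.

The loop is type 0, so e_ss(step) = 1/(1 + K_pos) with K_pos = K_p·G_p(0).
G_p(0) = 0.08772. Require 1/(1 + K_p·0.08772) = 0.03, so 1 + 0.08772·K_p = 33.33.
K_p = (33.33 − 1)/0.08772 = 369.

K_p = 369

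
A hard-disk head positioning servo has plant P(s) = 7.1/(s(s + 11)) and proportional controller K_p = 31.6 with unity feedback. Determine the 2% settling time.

From 1 + K_pP(s) = 0: s² + 11s + 224.4 = 0 ⇒ ω_n = 14.98, ζ = 0.3672.
2% settling time T_s ≈ 4/(ζω_n) = 4/5.5 = 0.727 s.

T_s ≈ 0.727 s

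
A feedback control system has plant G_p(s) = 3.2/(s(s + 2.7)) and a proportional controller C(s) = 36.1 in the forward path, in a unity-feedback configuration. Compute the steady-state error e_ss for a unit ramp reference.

The loop has one pole at the origin (type 1). Velocity error constant K_v = lim_{s→0} s·C(s)G_p(s) = 36.1·3.2/2.7 = 42.79.
Steady-state error to a unit ramp: e_ss = 1/K_v = 0.0234.

0.0234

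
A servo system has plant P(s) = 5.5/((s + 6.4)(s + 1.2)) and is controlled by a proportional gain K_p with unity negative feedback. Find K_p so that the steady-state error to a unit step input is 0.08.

For a type-0 loop with proportional control, e_ss = 1/(1 + K_p·P(0)).
P(0) = 0.7161. Require 1/(1 + K_p·0.7161) = 0.08, so 1 + 0.7161·K_p = 12.5.
K_p = (12.5 − 1)/0.7161 = 16.1.

K_p = 16.1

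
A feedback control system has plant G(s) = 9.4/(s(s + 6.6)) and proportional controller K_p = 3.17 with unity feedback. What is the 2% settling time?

From 1 + K_pG(s) = 0: s² + 6.6s + 29.8 = 0 ⇒ ω_n = 5.459, ζ = 0.6045.
2% settling time T_s ≈ 4/(ζω_n) = 4/3.3 = 1.21 s.

T_s ≈ 1.21 s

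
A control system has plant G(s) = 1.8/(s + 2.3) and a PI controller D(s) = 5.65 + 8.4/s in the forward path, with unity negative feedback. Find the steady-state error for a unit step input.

0

The open loop D(s)G(s) has a pole at the origin (type 1), so the static position error constant is infinite and e_ss = 1/(1+∞) = 0.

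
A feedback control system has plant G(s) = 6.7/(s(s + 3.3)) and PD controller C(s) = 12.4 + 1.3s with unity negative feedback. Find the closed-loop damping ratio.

ζ = 0.659

Forward path: (12.4 + 1.3s)·6.7/(s(s+3.3)). The closed-loop characteristic equation is s² + (3.3 + 6.7·1.3)s + 6.7·12.4 = 0.
That is s² + 12.01s + 83.08 = 0, so ω_n = 9.115 rad/s and ζ = 12.01/(2·9.115) = 0.6588.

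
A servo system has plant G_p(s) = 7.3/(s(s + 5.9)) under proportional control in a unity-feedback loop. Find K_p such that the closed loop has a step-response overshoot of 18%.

From %OS = 100·exp(−πζ/√(1−ζ²)) = 18%, ζ = −ln(0.18)/√(π²+ln²(0.18)) = 0.4791.
Characteristic equation s² + 5.9s + 7.3K_p = 0 gives ζ = 5.9/(2√(7.3K_p)).
Setting ζ = 0.4791: √(7.3K_p) = 5.9/(2·0.4791) = 6.157, so K_p = 37.91/7.3 = 5.19.

K_p = 5.19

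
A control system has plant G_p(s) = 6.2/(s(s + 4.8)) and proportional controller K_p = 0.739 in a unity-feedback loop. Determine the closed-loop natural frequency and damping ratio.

The closed-loop denominator is s(s+4.8) + 0.739·6.2 = s² + 4.8s + 4.582.
Matching s² + 2ζω_n s + ω_n²: ω_n = √4.582 = 2.141 rad/s and 2ζω_n = 4.8, so ζ = 4.8/(2·2.141) = 1.12.

ω_n = 2.14 rad/s, ζ = 1.12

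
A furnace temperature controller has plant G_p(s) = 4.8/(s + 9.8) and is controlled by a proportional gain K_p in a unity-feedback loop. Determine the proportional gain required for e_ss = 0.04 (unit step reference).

K_p = 49

The loop is type 0, so e_ss(step) = 1/(1 + K_pos) with K_pos = K_p·G_p(0).
G_p(0) = 0.4898. Require 1/(1 + K_p·0.4898) = 0.04, so 1 + 0.4898·K_p = 25.
K_p = (25 − 1)/0.4898 = 49.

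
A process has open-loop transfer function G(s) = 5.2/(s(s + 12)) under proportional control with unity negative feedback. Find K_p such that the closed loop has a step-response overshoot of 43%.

From %OS = 100·exp(−πζ/√(1−ζ²)) = 43%, ζ = −ln(0.43)/√(π²+ln²(0.43)) = 0.2594.
Characteristic equation s² + 12s + 5.2K_p = 0 gives ζ = 12/(2√(5.2K_p)).
Setting ζ = 0.2594: √(5.2K_p) = 12/(2·0.2594) = 23.13, so K_p = 534.8/5.2 = 103.

K_p = 103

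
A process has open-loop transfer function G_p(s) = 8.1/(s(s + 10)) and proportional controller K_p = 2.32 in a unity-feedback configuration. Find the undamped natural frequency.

The closed-loop denominator is s(s+10) + 2.32·8.1 = s² + 10s + 18.79.
So ω_n² = 18.79 ⇒ ω_n = 4.335 rad/s, and ζ = 10/(2ω_n) = 1.15.

ω_n = 4.33 rad/s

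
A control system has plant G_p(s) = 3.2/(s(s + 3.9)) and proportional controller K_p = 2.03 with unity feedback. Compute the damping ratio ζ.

The closed-loop denominator is s(s+3.9) + 2.03·3.2 = s² + 3.9s + 6.496.
Matching s² + 2ζω_n s + ω_n²: ω_n = √6.496 = 2.549 rad/s and 2ζω_n = 3.9, so ζ = 3.9/(2·2.549) = 0.765.

ζ = 0.765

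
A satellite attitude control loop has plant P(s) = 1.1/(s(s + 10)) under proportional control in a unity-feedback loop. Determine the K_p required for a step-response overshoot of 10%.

K_p = 65

From %OS = 100·exp(−πζ/√(1−ζ²)) = 10%, ζ = −ln(0.1)/√(π²+ln²(0.1)) = 0.5912.
Characteristic equation s² + 10s + 1.1K_p = 0 gives ζ = 10/(2√(1.1K_p)).
Setting ζ = 0.5912: √(1.1K_p) = 10/(2·0.5912) = 8.458, so K_p = 71.54/1.1 = 65.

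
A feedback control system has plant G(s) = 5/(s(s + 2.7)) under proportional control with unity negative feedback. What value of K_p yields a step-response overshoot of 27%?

From %OS = 100·exp(−πζ/√(1−ζ²)) = 27%, ζ = −ln(0.27)/√(π²+ln²(0.27)) = 0.3847.
Characteristic equation s² + 2.7s + 5K_p = 0 gives ζ = 2.7/(2√(5K_p)).
Setting ζ = 0.3847: √(5K_p) = 2.7/(2·0.3847) = 3.509, so K_p = 12.31/5 = 2.46.

K_p = 2.46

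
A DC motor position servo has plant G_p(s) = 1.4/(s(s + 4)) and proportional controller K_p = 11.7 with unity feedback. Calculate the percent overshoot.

16.8%

The closed-loop denominator s² + 4s + 16.38 gives ω_n = √16.38 = 4.047 and ζ = 4/(2ω_n) = 0.4942.
%OS = 100·exp(−πζ/√(1−ζ²)) = 100·exp(−π·0.4942/√0.7558) = 16.8%.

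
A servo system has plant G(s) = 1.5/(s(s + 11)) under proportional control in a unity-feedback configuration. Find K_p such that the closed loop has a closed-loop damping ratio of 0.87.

Closed-loop characteristic equation: s² + 11s + K_p·1.5 = 0.
So ω_n = √(1.5K_p) and 2ζω_n = 11, giving ζ = 11/(2√(1.5K_p)).
Setting ζ = 0.87: √(1.5K_p) = 11/(2·0.87) = 6.322, so K_p = 39.97/1.5 = 26.6.

K_p = 26.6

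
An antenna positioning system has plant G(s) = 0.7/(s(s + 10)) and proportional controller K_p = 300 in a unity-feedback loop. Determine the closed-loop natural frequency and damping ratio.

ω_n = 14.5 rad/s, ζ = 0.345

1 + K_p·G(s) = 0 gives s² + 10s + 210 = 0.
Matching s² + 2ζω_n s + ω_n²: ω_n = √210 = 14.49 rad/s and 2ζω_n = 10, so ζ = 10/(2·14.49) = 0.345.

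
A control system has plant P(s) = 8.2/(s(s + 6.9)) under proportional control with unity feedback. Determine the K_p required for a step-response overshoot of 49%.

K_p = 29.6

From %OS = 100·exp(−πζ/√(1−ζ²)) = 49%, ζ = −ln(0.49)/√(π²+ln²(0.49)) = 0.2214.
Characteristic equation s² + 6.9s + 8.2K_p = 0 gives ζ = 6.9/(2√(8.2K_p)).
Setting ζ = 0.2214: √(8.2K_p) = 6.9/(2·0.2214) = 15.58, so K_p = 242.8/8.2 = 29.6.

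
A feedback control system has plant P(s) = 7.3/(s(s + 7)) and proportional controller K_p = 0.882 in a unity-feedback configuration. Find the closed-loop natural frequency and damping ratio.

ω_n = 2.54 rad/s, ζ = 1.38

1 + K_p·P(s) = 0 gives s² + 7s + 6.439 = 0.
Matching s² + 2ζω_n s + ω_n²: ω_n = √6.439 = 2.537 rad/s and 2ζω_n = 7, so ζ = 7/(2·2.537) = 1.38.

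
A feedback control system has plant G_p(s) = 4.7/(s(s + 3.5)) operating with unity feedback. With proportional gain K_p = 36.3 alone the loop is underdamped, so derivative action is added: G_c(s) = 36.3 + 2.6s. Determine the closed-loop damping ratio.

Forward path: (36.3 + 2.6s)·4.7/(s(s+3.5)). The closed-loop characteristic equation is s² + (3.5 + 4.7·2.6)s + 4.7·36.3 = 0.
That is s² + 15.72s + 170.6 = 0, so ω_n = 13.06 rad/s and ζ = 15.72/(2·13.06) = 0.6018.

ζ = 0.602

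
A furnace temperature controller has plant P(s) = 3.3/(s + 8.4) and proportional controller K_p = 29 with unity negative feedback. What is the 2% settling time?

Closed-loop transfer function: T(s) = K_p·P(s)/(1 + K_p·P(s)) = 95.7/(s + 8.4 + 95.7) = 95.7/(s + 104.1).
Time constant τ = 1/104.1 = 0.009606 s, so the 2% settling time is about 4τ = 0.0384 s.

T_s ≈ 0.0384 s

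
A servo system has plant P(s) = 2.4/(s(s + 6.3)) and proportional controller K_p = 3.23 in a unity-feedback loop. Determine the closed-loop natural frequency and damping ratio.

ω_n = 2.78 rad/s, ζ = 1.13

1 + K_p·P(s) = 0 gives s² + 6.3s + 7.752 = 0.
Matching s² + 2ζω_n s + ω_n²: ω_n = √7.752 = 2.784 rad/s and 2ζω_n = 6.3, so ζ = 6.3/(2·2.784) = 1.13.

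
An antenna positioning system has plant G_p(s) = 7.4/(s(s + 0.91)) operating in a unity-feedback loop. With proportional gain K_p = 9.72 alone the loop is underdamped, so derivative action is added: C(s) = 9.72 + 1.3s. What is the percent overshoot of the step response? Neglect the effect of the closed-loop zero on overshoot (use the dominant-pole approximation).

8.31%

Forward path: (9.72 + 1.3s)·7.4/(s(s+0.91)). The closed-loop characteristic equation is s² + (0.91 + 7.4·1.3)s + 7.4·9.72 = 0.
That is s² + 10.53s + 71.93 = 0, so ω_n = 8.481 rad/s and ζ = 10.53/(2·8.481) = 0.6208.
%OS = 100·exp(−πζ/√(1−ζ²)) = 8.31%.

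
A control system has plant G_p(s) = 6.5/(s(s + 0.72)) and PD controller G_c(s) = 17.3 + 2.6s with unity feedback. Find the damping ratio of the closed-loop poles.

Forward path: (17.3 + 2.6s)·6.5/(s(s+0.72)). The closed-loop characteristic equation is s² + (0.72 + 6.5·2.6)s + 6.5·17.3 = 0.
That is s² + 17.62s + 112.5 = 0, so ω_n = 10.6 rad/s and ζ = 17.62/(2·10.6) = 0.8308.

ζ = 0.831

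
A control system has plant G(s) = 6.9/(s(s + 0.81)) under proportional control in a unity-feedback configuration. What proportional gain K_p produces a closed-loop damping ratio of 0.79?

Closed-loop characteristic equation: s² + 0.81s + K_p·6.9 = 0.
So ω_n = √(6.9K_p) and 2ζω_n = 0.81, giving ζ = 0.81/(2√(6.9K_p)).
Setting ζ = 0.79: √(6.9K_p) = 0.81/(2·0.79) = 0.5127, so K_p = 0.2628/6.9 = 0.0381.

K_p = 0.0381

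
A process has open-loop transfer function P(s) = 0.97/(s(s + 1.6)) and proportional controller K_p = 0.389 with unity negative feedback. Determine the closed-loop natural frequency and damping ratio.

1 + K_p·P(s) = 0 gives s² + 1.6s + 0.3773 = 0.
So ω_n² = 0.3773 ⇒ ω_n = 0.6143 rad/s, and ζ = 1.6/(2ω_n) = 1.3.

ω_n = 0.614 rad/s, ζ = 1.3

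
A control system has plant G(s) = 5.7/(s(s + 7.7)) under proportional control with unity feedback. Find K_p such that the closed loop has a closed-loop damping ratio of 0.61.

K_p = 6.99

Closed-loop characteristic equation: s² + 7.7s + K_p·5.7 = 0.
So ω_n = √(5.7K_p) and 2ζω_n = 7.7, giving ζ = 7.7/(2√(5.7K_p)).
Setting ζ = 0.61: √(5.7K_p) = 7.7/(2·0.61) = 6.311, so K_p = 39.83/5.7 = 6.99.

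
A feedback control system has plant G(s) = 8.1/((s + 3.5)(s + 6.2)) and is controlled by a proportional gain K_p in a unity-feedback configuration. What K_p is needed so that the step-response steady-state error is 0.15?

K_p = 15.2

The loop is type 0, so e_ss(step) = 1/(1 + K_pos) with K_pos = K_p·G(0).
G(0) = 0.3733. Require 1/(1 + K_p·0.3733) = 0.15, so 1 + 0.3733·K_p = 6.667.
K_p = (6.667 − 1)/0.3733 = 15.2.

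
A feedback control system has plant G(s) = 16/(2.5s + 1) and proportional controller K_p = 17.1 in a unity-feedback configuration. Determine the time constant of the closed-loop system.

τ = 0.0091 s

Closed loop: T(s) = K_p·G/(1+K_p·G) = 273.6/(2.5s + 1 + 273.6), with pole at s = −(1 + 273.6)/2.5 = −109.8.
Closed-loop time constant τ = 1/109.8 = 0.0091 s.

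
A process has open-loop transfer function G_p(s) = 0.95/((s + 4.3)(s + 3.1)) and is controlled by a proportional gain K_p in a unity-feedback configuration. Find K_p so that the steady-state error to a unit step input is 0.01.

For a type-0 loop with proportional control, e_ss = 1/(1 + K_p·G_p(0)).
G_p(0) = 0.07127. Require 1/(1 + K_p·0.07127) = 0.01, so 1 + 0.07127·K_p = 100.
K_p = (100 − 1)/0.07127 = 1390.

K_p = 1390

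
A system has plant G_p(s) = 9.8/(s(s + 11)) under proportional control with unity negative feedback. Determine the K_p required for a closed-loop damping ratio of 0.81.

K_p = 4.7

Closed-loop characteristic equation: s² + 11s + K_p·9.8 = 0.
So ω_n = √(9.8K_p) and 2ζω_n = 11, giving ζ = 11/(2√(9.8K_p)).
Setting ζ = 0.81: √(9.8K_p) = 11/(2·0.81) = 6.79, so K_p = 46.11/9.8 = 4.7.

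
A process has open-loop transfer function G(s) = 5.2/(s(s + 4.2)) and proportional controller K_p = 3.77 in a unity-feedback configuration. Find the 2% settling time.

The closed-loop denominator s² + 4.2s + 19.6 gives ω_n = √19.6 = 4.428 and ζ = 4.2/(2ω_n) = 0.4743.
2% settling time T_s ≈ 4/(ζω_n) = 4/2.1 = 1.9 s.

T_s ≈ 1.9 s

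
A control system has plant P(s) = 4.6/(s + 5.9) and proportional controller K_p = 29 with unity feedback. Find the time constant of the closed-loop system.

τ = 0.00718 s

Closed-loop transfer function: T(s) = K_p·P(s)/(1 + K_p·P(s)) = 133.4/(s + 5.9 + 133.4) = 133.4/(s + 139.3).
Time constant τ = 1/139.3 = 0.00718 s.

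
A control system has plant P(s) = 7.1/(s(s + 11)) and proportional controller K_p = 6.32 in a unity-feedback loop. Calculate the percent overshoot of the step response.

1.09%

From 1 + K_pP(s) = 0: s² + 11s + 44.87 = 0 ⇒ ω_n = 6.699, ζ = 0.8211.
%OS = 100·exp(−πζ/√(1−ζ²)) = 100·exp(−π·0.8211/√0.3259) = 1.09%.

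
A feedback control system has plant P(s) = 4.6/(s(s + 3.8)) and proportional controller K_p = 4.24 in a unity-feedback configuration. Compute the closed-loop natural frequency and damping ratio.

ω_n = 4.42 rad/s, ζ = 0.43

The closed-loop denominator is s(s+3.8) + 4.24·4.6 = s² + 3.8s + 19.5.
Matching s² + 2ζω_n s + ω_n²: ω_n = √19.5 = 4.416 rad/s and 2ζω_n = 3.8, so ζ = 3.8/(2·4.416) = 0.43.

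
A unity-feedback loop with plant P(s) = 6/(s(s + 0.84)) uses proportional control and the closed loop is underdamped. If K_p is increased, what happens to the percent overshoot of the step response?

Characteristic equation s² + 0.84s + K_p·6 = 0: raising K_p raises ω_n while 2ζω_n = 0.84 is fixed, so ζ falls and overshoot grows.

increase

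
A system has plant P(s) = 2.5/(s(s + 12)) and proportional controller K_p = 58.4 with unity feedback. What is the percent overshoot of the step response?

16.6%

From 1 + K_pP(s) = 0: s² + 12s + 146 = 0 ⇒ ω_n = 12.08, ζ = 0.4966.
%OS = 100·exp(−πζ/√(1−ζ²)) = 100·exp(−π·0.4966/√0.7534) = 16.6%.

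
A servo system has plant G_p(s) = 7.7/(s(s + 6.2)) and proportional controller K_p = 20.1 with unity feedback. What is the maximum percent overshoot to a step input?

44.6%

From 1 + K_pG_p(s) = 0: s² + 6.2s + 154.8 = 0 ⇒ ω_n = 12.44, ζ = 0.2492.
%OS = 100·exp(−πζ/√(1−ζ²)) = 100·exp(−π·0.2492/√0.9379) = 44.6%.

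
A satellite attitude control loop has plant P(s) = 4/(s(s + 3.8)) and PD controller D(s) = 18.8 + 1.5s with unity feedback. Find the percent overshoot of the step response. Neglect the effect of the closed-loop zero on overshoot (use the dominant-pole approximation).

11.6%

Forward path: (18.8 + 1.5s)·4/(s(s+3.8)). The closed-loop characteristic equation is s² + (3.8 + 4·1.5)s + 4·18.8 = 0.
That is s² + 9.8s + 75.2 = 0, so ω_n = 8.672 rad/s and ζ = 9.8/(2·8.672) = 0.5651.
%OS = 100·exp(−πζ/√(1−ζ²)) = 11.6%.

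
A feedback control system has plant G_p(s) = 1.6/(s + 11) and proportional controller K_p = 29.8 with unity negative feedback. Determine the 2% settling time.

T_s ≈ 0.0682 s

Closed-loop transfer function: T(s) = K_p·G_p(s)/(1 + K_p·G_p(s)) = 47.68/(s + 11 + 47.68) = 47.68/(s + 58.68).
Time constant τ = 1/58.68 = 0.01704 s, so the 2% settling time is about 4τ = 0.0682 s.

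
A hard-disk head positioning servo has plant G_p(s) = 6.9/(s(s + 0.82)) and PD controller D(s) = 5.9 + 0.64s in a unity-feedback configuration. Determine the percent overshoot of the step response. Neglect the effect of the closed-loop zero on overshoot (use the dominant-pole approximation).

Forward path: (5.9 + 0.64s)·6.9/(s(s+0.82)). The closed-loop characteristic equation is s² + (0.82 + 6.9·0.64)s + 6.9·5.9 = 0.
That is s² + 5.236s + 40.71 = 0, so ω_n = 6.38 rad/s and ζ = 5.236/(2·6.38) = 0.4103.
%OS = 100·exp(−πζ/√(1−ζ²)) = 24.3%.

24.3%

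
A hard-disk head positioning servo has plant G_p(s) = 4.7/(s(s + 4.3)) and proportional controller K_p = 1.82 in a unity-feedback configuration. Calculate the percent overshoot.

The closed-loop denominator s² + 4.3s + 8.554 gives ω_n = √8.554 = 2.925 and ζ = 4.3/(2ω_n) = 0.7351.
%OS = 100·exp(−πζ/√(1−ζ²)) = 100·exp(−π·0.7351/√0.4596) = 3.32%.

3.32%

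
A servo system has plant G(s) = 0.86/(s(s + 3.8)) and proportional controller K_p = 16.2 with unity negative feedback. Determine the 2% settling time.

T_s ≈ 2.11 s

Closed-loop characteristic equation: s² + 3.8s + 13.93 = 0, so ω_n = 3.733 rad/s and ζ = 3.8/(2·3.733) = 0.509.
2% settling time T_s ≈ 4/(ζω_n) = 4/1.9 = 2.11 s.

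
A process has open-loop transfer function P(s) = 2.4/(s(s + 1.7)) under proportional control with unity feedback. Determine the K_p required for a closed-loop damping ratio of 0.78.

K_p = 0.495

Closed-loop characteristic equation: s² + 1.7s + K_p·2.4 = 0.
So ω_n = √(2.4K_p) and 2ζω_n = 1.7, giving ζ = 1.7/(2√(2.4K_p)).
Setting ζ = 0.78: √(2.4K_p) = 1.7/(2·0.78) = 1.09, so K_p = 1.188/2.4 = 0.495.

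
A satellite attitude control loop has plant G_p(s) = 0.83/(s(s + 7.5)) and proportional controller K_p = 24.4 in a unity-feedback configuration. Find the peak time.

T_p = 1.26 s

The closed-loop denominator s² + 7.5s + 20.25 gives ω_n = √20.25 = 4.5 and ζ = 7.5/(2ω_n) = 0.8333.
Damped frequency ω_d = ω_n√(1−ζ²) = 2.488 rad/s, so peak time T_p = π/ω_d = 1.26 s.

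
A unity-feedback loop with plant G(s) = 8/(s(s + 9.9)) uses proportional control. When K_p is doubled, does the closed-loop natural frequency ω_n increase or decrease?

ω_n = √(8·K_p), which grows with K_p.

increase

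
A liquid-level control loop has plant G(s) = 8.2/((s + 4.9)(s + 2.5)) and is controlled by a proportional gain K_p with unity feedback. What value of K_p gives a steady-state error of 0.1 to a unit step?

K_p = 13.4

The loop is type 0, so e_ss(step) = 1/(1 + K_pos) with K_pos = K_p·G(0).
G(0) = 0.6694. Require 1/(1 + K_p·0.6694) = 0.1, so 1 + 0.6694·K_p = 10.
K_p = (10 − 1)/0.6694 = 13.4.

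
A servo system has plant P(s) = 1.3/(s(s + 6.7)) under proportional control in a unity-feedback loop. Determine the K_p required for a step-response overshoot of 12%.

From %OS = 100·exp(−πζ/√(1−ζ²)) = 12%, ζ = −ln(0.12)/√(π²+ln²(0.12)) = 0.5594.
Characteristic equation s² + 6.7s + 1.3K_p = 0 gives ζ = 6.7/(2√(1.3K_p)).
Setting ζ = 0.5594: √(1.3K_p) = 6.7/(2·0.5594) = 5.988, so K_p = 35.86/1.3 = 27.6.

K_p = 27.6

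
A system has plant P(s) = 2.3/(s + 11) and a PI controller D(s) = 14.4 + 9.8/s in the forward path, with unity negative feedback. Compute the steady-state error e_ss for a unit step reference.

0

The open loop D(s)P(s) has a pole at the origin (type 1), so the static position error constant is infinite and e_ss = 1/(1+∞) = 0.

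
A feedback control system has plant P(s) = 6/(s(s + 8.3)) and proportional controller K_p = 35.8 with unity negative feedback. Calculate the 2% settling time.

The closed-loop denominator s² + 8.3s + 214.8 gives ω_n = √214.8 = 14.66 and ζ = 8.3/(2ω_n) = 0.2832.
2% settling time T_s ≈ 4/(ζω_n) = 4/4.15 = 0.964 s.

T_s ≈ 0.964 s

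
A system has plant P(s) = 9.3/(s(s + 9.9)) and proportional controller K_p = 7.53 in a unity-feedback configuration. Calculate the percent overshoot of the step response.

9.98%

The closed-loop denominator s² + 9.9s + 70.03 gives ω_n = √70.03 = 8.368 and ζ = 9.9/(2ω_n) = 0.5915.
%OS = 100·exp(−πζ/√(1−ζ²)) = 100·exp(−π·0.5915/√0.6501) = 9.98%.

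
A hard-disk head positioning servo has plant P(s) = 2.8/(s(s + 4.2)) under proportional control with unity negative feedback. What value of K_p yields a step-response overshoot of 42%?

K_p = 22.2

From %OS = 100·exp(−πζ/√(1−ζ²)) = 42%, ζ = −ln(0.42)/√(π²+ln²(0.42)) = 0.2662.
Characteristic equation s² + 4.2s + 2.8K_p = 0 gives ζ = 4.2/(2√(2.8K_p)).
Setting ζ = 0.2662: √(2.8K_p) = 4.2/(2·0.2662) = 7.89, so K_p = 62.25/2.8 = 22.2.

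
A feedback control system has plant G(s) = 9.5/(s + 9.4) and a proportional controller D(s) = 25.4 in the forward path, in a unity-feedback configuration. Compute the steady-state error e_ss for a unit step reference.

0.0375

The loop is type 0. Static position error constant K_pos = D(0)·G(0) = 25.4·1.011 = 25.67.
Steady-state error to a unit step: e_ss = 1/(1+K_pos) = 1/26.67 = 0.0375.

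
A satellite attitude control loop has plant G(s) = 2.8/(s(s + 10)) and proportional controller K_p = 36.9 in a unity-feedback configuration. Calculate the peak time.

The closed-loop denominator s² + 10s + 103.3 gives ω_n = √103.3 = 10.16 and ζ = 10/(2ω_n) = 0.4919.
Damped frequency ω_d = ω_n√(1−ζ²) = 8.85 rad/s, so peak time T_p = π/ω_d = 0.355 s.

T_p = 0.355 s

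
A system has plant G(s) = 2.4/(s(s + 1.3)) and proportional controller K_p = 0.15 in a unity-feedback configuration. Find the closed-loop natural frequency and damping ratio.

ω_n = 0.6 rad/s, ζ = 1.08

1 + K_p·G(s) = 0 gives s² + 1.3s + 0.36 = 0.
Matching s² + 2ζω_n s + ω_n²: ω_n = √0.36 = 0.6 rad/s and 2ζω_n = 1.3, so ζ = 1.3/(2·0.6) = 1.08.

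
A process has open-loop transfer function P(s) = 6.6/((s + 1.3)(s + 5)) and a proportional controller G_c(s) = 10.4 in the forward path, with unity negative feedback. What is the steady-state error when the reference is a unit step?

The loop is type 0. Static position error constant K_pos = G_c(0)·P(0) = 10.4·1.015 = 10.56.
Steady-state error to a unit step: e_ss = 1/(1+K_pos) = 1/11.56 = 0.0865.

0.0865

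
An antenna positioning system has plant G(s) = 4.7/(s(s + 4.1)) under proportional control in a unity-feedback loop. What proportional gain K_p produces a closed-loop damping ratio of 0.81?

K_p = 1.36

Closed-loop characteristic equation: s² + 4.1s + K_p·4.7 = 0.
So ω_n = √(4.7K_p) and 2ζω_n = 4.1, giving ζ = 4.1/(2√(4.7K_p)).
Setting ζ = 0.81: √(4.7K_p) = 4.1/(2·0.81) = 2.531, so K_p = 6.405/4.7 = 1.36.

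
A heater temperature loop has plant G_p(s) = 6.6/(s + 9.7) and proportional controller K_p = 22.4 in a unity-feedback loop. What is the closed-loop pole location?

Closed-loop transfer function: T(s) = K_p·G_p(s)/(1 + K_p·G_p(s)) = 147.8/(s + 9.7 + 147.8) = 147.8/(s + 157.5).
The closed-loop pole is at s = −157.5.

s = -157.5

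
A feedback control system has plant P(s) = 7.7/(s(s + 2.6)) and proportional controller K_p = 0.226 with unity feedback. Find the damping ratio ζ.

ζ = 0.985

The closed-loop denominator is s(s+2.6) + 0.226·7.7 = s² + 2.6s + 1.74.
So ω_n² = 1.74 ⇒ ω_n = 1.319 rad/s, and ζ = 2.6/(2ω_n) = 0.985.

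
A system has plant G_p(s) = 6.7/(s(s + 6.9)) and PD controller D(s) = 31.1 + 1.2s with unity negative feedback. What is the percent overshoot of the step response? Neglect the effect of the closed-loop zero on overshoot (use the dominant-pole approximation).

15%

Forward path: (31.1 + 1.2s)·6.7/(s(s+6.9)). The closed-loop characteristic equation is s² + (6.9 + 6.7·1.2)s + 6.7·31.1 = 0.
That is s² + 14.94s + 208.4 = 0, so ω_n = 14.44 rad/s and ζ = 14.94/(2·14.44) = 0.5175.
%OS = 100·exp(−πζ/√(1−ζ²)) = 15%.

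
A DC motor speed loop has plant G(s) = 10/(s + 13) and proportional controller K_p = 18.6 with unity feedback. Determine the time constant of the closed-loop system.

τ = 0.00503 s

Closed-loop transfer function: T(s) = K_p·G(s)/(1 + K_p·G(s)) = 186/(s + 13 + 186) = 186/(s + 199).
Time constant τ = 1/199 = 0.00503 s.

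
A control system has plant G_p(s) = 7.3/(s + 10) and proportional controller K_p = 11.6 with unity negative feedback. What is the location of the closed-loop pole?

Closed-loop transfer function: T(s) = K_p·G_p(s)/(1 + K_p·G_p(s)) = 84.68/(s + 10 + 84.68) = 84.68/(s + 94.68).
The closed-loop pole is at s = −94.68.

s = -94.68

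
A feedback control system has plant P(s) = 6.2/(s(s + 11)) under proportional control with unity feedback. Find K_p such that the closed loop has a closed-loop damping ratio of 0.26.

Closed-loop characteristic equation: s² + 11s + K_p·6.2 = 0.
So ω_n = √(6.2K_p) and 2ζω_n = 11, giving ζ = 11/(2√(6.2K_p)).
Setting ζ = 0.26: √(6.2K_p) = 11/(2·0.26) = 21.15, so K_p = 447.5/6.2 = 72.2.

K_p = 72.2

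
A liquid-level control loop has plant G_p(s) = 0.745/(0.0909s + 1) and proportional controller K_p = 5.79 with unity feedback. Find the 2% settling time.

Closed loop: T(s) = K_p·G_p/(1+K_p·G_p) = 4.314/(0.0909s + 1 + 4.314), with pole at s = −(1 + 4.314)/0.0909 = −58.45.
τ = 1/58.45 = 0.01711 s, so 2% settling time ≈ 4τ = 0.0684 s.

T_s ≈ 0.0684 s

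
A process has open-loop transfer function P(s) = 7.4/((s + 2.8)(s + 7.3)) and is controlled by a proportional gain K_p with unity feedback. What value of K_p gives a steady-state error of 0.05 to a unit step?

K_p = 52.5

For a type-0 loop with proportional control, e_ss = 1/(1 + K_p·P(0)).
P(0) = 0.362. Require 1/(1 + K_p·0.362) = 0.05, so 1 + 0.362·K_p = 20.
K_p = (20 − 1)/0.362 = 52.5.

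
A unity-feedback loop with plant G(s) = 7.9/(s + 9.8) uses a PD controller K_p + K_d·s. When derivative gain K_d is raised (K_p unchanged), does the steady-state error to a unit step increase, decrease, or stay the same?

unchanged

K_d affects only the transient (the s-coefficient); the DC loop gain, and hence e_ss, depends only on K_p.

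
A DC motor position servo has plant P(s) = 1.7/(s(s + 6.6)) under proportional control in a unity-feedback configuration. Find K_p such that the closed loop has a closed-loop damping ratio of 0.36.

Closed-loop characteristic equation: s² + 6.6s + K_p·1.7 = 0.
So ω_n = √(1.7K_p) and 2ζω_n = 6.6, giving ζ = 6.6/(2√(1.7K_p)).
Setting ζ = 0.36: √(1.7K_p) = 6.6/(2·0.36) = 9.167, so K_p = 84.03/1.7 = 49.4.

K_p = 49.4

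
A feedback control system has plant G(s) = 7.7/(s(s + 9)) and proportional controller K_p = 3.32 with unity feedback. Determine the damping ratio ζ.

ζ = 0.89

With unity feedback the closed-loop characteristic equation is s² + 9s + 3.32·7.7 = s² + 9s + 25.56 = 0.
Matching s² + 2ζω_n s + ω_n²: ω_n = √25.56 = 5.056 rad/s and 2ζω_n = 9, so ζ = 9/(2·5.056) = 0.89.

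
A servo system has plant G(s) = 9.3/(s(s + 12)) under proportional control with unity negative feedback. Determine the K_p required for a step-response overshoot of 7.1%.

K_p = 9.33

From %OS = 100·exp(−πζ/√(1−ζ²)) = 7.1%, ζ = −ln(0.071)/√(π²+ln²(0.071)) = 0.6441.
Characteristic equation s² + 12s + 9.3K_p = 0 gives ζ = 12/(2√(9.3K_p)).
Setting ζ = 0.6441: √(9.3K_p) = 12/(2·0.6441) = 9.316, so K_p = 86.78/9.3 = 9.33.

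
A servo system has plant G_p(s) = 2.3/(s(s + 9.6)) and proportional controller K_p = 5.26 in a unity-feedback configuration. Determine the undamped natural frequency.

1 + K_p·G_p(s) = 0 gives s² + 9.6s + 12.1 = 0.
Matching s² + 2ζω_n s + ω_n²: ω_n = √12.1 = 3.478 rad/s and 2ζω_n = 9.6, so ζ = 9.6/(2·3.478) = 1.38.

ω_n = 3.48 rad/s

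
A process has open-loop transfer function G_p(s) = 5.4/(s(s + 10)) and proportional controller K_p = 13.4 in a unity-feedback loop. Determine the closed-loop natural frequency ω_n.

1 + K_p·G_p(s) = 0 gives s² + 10s + 72.36 = 0.
Matching s² + 2ζω_n s + ω_n²: ω_n = √72.36 = 8.506 rad/s and 2ζω_n = 10, so ζ = 10/(2·8.506) = 0.588.

ω_n = 8.51 rad/s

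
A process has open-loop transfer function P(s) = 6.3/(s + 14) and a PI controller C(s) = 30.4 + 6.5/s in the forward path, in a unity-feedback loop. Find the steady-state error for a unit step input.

The open loop C(s)P(s) has a pole at the origin (type 1), so the static position error constant is infinite and e_ss = 1/(1+∞) = 0.

0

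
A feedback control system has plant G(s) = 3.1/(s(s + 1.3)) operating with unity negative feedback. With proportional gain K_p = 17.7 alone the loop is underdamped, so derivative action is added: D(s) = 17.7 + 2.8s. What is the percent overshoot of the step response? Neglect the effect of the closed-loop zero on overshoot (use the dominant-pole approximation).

Forward path: (17.7 + 2.8s)·3.1/(s(s+1.3)). The closed-loop characteristic equation is s² + (1.3 + 3.1·2.8)s + 3.1·17.7 = 0.
That is s² + 9.98s + 54.87 = 0, so ω_n = 7.407 rad/s and ζ = 9.98/(2·7.407) = 0.6736.
%OS = 100·exp(−πζ/√(1−ζ²)) = 5.71%.

5.71%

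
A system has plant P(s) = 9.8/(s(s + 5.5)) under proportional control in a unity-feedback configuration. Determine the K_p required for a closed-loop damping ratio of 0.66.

K_p = 1.77

Closed-loop characteristic equation: s² + 5.5s + K_p·9.8 = 0.
So ω_n = √(9.8K_p) and 2ζω_n = 5.5, giving ζ = 5.5/(2√(9.8K_p)).
Setting ζ = 0.66: √(9.8K_p) = 5.5/(2·0.66) = 4.167, so K_p = 17.36/9.8 = 1.77.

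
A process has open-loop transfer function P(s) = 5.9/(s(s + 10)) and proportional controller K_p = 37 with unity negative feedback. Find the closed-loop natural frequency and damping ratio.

ω_n = 14.8 rad/s, ζ = 0.338

The closed-loop denominator is s(s+10) + 37·5.9 = s² + 10s + 218.3.
Matching s² + 2ζω_n s + ω_n²: ω_n = √218.3 = 14.77 rad/s and 2ζω_n = 10, so ζ = 10/(2·14.77) = 0.338.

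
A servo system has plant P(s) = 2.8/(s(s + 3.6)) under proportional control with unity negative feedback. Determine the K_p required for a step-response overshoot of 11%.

K_p = 3.5

From %OS = 100·exp(−πζ/√(1−ζ²)) = 11%, ζ = −ln(0.11)/√(π²+ln²(0.11)) = 0.5749.
Characteristic equation s² + 3.6s + 2.8K_p = 0 gives ζ = 3.6/(2√(2.8K_p)).
Setting ζ = 0.5749: √(2.8K_p) = 3.6/(2·0.5749) = 3.131, so K_p = 9.803/2.8 = 3.5.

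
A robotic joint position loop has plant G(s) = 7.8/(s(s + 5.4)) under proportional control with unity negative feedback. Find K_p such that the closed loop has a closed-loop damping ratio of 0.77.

Closed-loop characteristic equation: s² + 5.4s + K_p·7.8 = 0.
So ω_n = √(7.8K_p) and 2ζω_n = 5.4, giving ζ = 5.4/(2√(7.8K_p)).
Setting ζ = 0.77: √(7.8K_p) = 5.4/(2·0.77) = 3.506, so K_p = 12.3/7.8 = 1.58.

K_p = 1.58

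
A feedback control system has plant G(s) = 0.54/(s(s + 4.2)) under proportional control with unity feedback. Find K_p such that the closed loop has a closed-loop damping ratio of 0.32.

Closed-loop characteristic equation: s² + 4.2s + K_p·0.54 = 0.
So ω_n = √(0.54K_p) and 2ζω_n = 4.2, giving ζ = 4.2/(2√(0.54K_p)).
Setting ζ = 0.32: √(0.54K_p) = 4.2/(2·0.32) = 6.562, so K_p = 43.07/0.54 = 79.8.

K_p = 79.8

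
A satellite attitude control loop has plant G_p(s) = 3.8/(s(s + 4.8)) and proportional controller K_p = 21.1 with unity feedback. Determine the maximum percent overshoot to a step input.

41.7%

The closed-loop denominator s² + 4.8s + 80.18 gives ω_n = √80.18 = 8.954 and ζ = 4.8/(2ω_n) = 0.268.
%OS = 100·exp(−πζ/√(1−ζ²)) = 100·exp(−π·0.268/√0.9282) = 41.7%.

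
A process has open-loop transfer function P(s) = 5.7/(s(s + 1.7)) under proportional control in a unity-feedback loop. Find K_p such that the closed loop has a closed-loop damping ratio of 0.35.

K_p = 1.03

Closed-loop characteristic equation: s² + 1.7s + K_p·5.7 = 0.
So ω_n = √(5.7K_p) and 2ζω_n = 1.7, giving ζ = 1.7/(2√(5.7K_p)).
Setting ζ = 0.35: √(5.7K_p) = 1.7/(2·0.35) = 2.429, so K_p = 5.898/5.7 = 1.03.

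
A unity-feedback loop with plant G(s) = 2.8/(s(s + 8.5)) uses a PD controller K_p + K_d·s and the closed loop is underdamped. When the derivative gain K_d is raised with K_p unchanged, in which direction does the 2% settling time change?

Characteristic equation s² + (8.5 + 2.8K_d)s + 2.8K_p = 0: raising K_d increases ζω_n = (8.5+2.8K_d)/2 while the loop stays underdamped, so T_s ≈ 4/(ζω_n) decreases.

decrease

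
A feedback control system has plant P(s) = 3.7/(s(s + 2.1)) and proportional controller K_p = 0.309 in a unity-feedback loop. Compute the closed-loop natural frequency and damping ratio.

The closed-loop denominator is s(s+2.1) + 0.309·3.7 = s² + 2.1s + 1.143.
Matching s² + 2ζω_n s + ω_n²: ω_n = √1.143 = 1.069 rad/s and 2ζω_n = 2.1, so ζ = 2.1/(2·1.069) = 0.982.

ω_n = 1.07 rad/s, ζ = 0.982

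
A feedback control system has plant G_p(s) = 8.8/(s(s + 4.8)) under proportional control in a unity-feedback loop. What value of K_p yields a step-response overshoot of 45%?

From %OS = 100·exp(−πζ/√(1−ζ²)) = 45%, ζ = −ln(0.45)/√(π²+ln²(0.45)) = 0.2463.
Characteristic equation s² + 4.8s + 8.8K_p = 0 gives ζ = 4.8/(2√(8.8K_p)).
Setting ζ = 0.2463: √(8.8K_p) = 4.8/(2·0.2463) = 9.743, so K_p = 94.92/8.8 = 10.8.

K_p = 10.8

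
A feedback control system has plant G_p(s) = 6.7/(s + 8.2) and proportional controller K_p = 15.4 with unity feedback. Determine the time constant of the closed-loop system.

τ = 0.00898 s

Closed-loop transfer function: T(s) = K_p·G_p(s)/(1 + K_p·G_p(s)) = 103.2/(s + 8.2 + 103.2) = 103.2/(s + 111.4).
Time constant τ = 1/111.4 = 0.00898 s.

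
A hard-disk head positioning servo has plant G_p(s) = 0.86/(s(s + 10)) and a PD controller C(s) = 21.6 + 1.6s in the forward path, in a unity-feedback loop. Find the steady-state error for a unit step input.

The open loop C(s)G_p(s) has a pole at the origin (type 1), so the static position error constant is infinite and e_ss = 1/(1+∞) = 0.

0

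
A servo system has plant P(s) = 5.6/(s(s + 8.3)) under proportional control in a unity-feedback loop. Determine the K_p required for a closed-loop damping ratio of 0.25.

Closed-loop characteristic equation: s² + 8.3s + K_p·5.6 = 0.
So ω_n = √(5.6K_p) and 2ζω_n = 8.3, giving ζ = 8.3/(2√(5.6K_p)).
Setting ζ = 0.25: √(5.6K_p) = 8.3/(2·0.25) = 16.6, so K_p = 275.6/5.6 = 49.2.

K_p = 49.2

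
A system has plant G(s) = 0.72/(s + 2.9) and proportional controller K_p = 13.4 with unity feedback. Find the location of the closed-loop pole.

s = -12.55

Closed-loop transfer function: T(s) = K_p·G(s)/(1 + K_p·G(s)) = 9.648/(s + 2.9 + 9.648) = 9.648/(s + 12.55).
The closed-loop pole is at s = −12.55.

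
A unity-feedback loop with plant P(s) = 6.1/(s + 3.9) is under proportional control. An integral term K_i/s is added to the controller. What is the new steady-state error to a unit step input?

0

The integrator makes K_pos = lim_{s→0} C(s)G(s) infinite, so e_ss = 1/(1+K_pos) = 0.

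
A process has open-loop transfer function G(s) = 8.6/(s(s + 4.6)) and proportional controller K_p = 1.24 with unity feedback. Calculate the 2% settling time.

From 1 + K_pG(s) = 0: s² + 4.6s + 10.66 = 0 ⇒ ω_n = 3.266, ζ = 0.7043.
2% settling time T_s ≈ 4/(ζω_n) = 4/2.3 = 1.74 s.

T_s ≈ 1.74 s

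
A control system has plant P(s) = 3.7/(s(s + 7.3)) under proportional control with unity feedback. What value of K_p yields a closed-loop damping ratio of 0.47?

K_p = 16.3

Closed-loop characteristic equation: s² + 7.3s + K_p·3.7 = 0.
So ω_n = √(3.7K_p) and 2ζω_n = 7.3, giving ζ = 7.3/(2√(3.7K_p)).
Setting ζ = 0.47: √(3.7K_p) = 7.3/(2·0.47) = 7.766, so K_p = 60.31/3.7 = 16.3.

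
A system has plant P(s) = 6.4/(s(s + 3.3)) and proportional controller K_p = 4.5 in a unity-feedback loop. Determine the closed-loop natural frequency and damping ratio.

1 + K_p·P(s) = 0 gives s² + 3.3s + 28.8 = 0.
So ω_n² = 28.8 ⇒ ω_n = 5.367 rad/s, and ζ = 3.3/(2ω_n) = 0.307.

ω_n = 5.37 rad/s, ζ = 0.307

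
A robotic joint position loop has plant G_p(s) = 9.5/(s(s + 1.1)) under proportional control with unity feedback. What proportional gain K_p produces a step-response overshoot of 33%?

K_p = 0.288

From %OS = 100·exp(−πζ/√(1−ζ²)) = 33%, ζ = −ln(0.33)/√(π²+ln²(0.33)) = 0.3328.
Characteristic equation s² + 1.1s + 9.5K_p = 0 gives ζ = 1.1/(2√(9.5K_p)).
Setting ζ = 0.3328: √(9.5K_p) = 1.1/(2·0.3328) = 1.653, so K_p = 2.731/9.5 = 0.288.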